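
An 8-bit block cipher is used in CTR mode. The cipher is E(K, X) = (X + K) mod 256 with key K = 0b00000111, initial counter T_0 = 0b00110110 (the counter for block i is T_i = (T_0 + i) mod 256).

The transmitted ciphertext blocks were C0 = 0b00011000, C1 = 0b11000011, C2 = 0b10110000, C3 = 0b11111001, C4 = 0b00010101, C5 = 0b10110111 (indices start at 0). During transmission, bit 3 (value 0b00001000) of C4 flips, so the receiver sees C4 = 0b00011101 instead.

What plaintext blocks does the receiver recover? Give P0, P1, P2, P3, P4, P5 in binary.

P0 = 0b00100101, P1 = 0b11111101, P2 = 0b10001111, P3 = 0b10111001, P4 = 0b01011100, P5 = 0b11110101

CTR decryption: S_i = E(K, T_i) where T_i is the counter for block i; P_i = C_i ⊕ S_i.
Only C4 changed, to 0b00011101. In CTR, a change in C_i flips the same bit in P_i only; the keystream is unaffected. Decrypting the received ciphertext:
P0: T = 0b00110110, S = E(K, T) = 0b00111101; 0b00011000 ⊕ 0b00111101 = 0b00100101.
P1: T = 0b00110111, S = E(K, T) = 0b00111110; 0b11000011 ⊕ 0b00111110 = 0b11111101.
P2: T = 0b00111000, S = E(K, T) = 0b00111111; 0b10110000 ⊕ 0b00111111 = 0b10001111.
P3: T = 0b00111001, S = E(K, T) = 0b01000000; 0b11111001 ⊕ 0b01000000 = 0b10111001.
P4: T = 0b00111010, S = E(K, T) = 0b01000001; 0b00011101 ⊕ 0b01000001 = 0b01011100.
P5: T = 0b00111011, S = E(K, T) = 0b01000010; 0b10110111 ⊕ 0b01000010 = 0b11110101.
Blocks that differ from the original plaintext: P4.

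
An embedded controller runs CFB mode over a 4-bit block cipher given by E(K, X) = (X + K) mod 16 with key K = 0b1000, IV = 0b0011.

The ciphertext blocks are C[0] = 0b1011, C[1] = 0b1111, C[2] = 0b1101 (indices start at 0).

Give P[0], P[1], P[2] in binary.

P[0] = 0b0000, P[1] = 0b1100, P[2] = 0b1010

CFB decryption: P_i = C_i ⊕ E(K, C_{i−1}), with C_{−1} = IV.
P[0]: E(K, 0b0011) = 0b1011; 0b1011 ⊕ 0b1011 = 0b0000.
P[1]: E(K, 0b1011) = 0b0011; 0b1111 ⊕ 0b0011 = 0b1100.
P[2]: E(K, 0b1111) = 0b0111; 0b1101 ⊕ 0b0111 = 0b1010.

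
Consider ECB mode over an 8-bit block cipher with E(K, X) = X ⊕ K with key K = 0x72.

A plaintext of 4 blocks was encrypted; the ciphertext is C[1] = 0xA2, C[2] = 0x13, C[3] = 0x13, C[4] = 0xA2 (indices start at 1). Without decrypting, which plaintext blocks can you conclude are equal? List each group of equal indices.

ECB encrypts each block independently with the same key, so equal ciphertext blocks imply equal plaintext blocks.
C[1] = C[4] = 0xA2, so P[1] = P[4].
C[2] = C[3] = 0x13, so P[2] = P[3].

P[1] = P[4]; P[2] = P[3]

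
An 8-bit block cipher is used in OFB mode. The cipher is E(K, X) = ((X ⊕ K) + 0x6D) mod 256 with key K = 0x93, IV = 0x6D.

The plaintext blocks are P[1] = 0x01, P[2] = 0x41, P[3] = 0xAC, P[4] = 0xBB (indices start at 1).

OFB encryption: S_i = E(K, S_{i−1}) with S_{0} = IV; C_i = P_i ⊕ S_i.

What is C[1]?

C[1]: S = E(K, 0x6D) = 0x6B; 0x01 ⊕ 0x6B = 0x6A.

C[1] = 0x6A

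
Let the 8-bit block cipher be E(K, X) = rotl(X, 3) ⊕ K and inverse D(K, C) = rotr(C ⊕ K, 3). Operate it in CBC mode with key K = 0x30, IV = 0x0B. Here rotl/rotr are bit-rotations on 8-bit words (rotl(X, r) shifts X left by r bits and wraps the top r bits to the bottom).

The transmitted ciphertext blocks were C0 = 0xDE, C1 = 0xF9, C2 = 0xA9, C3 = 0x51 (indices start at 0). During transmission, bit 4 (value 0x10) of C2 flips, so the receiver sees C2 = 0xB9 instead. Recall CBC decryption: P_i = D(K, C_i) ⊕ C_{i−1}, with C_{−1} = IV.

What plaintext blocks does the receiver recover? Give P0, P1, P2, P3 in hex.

P0 = 0xD6, P1 = 0xE7, P2 = 0xC8, P3 = 0x95

Only C2 changed, to 0xB9. In CBC, a change in C_i garbles P_i and flips the same bit in P_{i+1}. Decrypting the received ciphertext:
P0: D(K, 0xDE) = 0xDD; 0xDD ⊕ 0x0B = 0xD6.
P1: D(K, 0xF9) = 0x39; 0x39 ⊕ 0xDE = 0xE7.
P2: D(K, 0xB9) = 0x31; 0x31 ⊕ 0xF9 = 0xC8.
P3: D(K, 0x51) = 0x2C; 0x2C ⊕ 0xB9 = 0x95.
Blocks that differ from the original plaintext: P2, P3.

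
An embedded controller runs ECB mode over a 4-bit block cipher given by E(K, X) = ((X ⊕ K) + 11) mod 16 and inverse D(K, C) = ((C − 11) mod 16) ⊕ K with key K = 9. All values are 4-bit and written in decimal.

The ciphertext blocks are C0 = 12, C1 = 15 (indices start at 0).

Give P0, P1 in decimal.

ECB decryption: P_i = D(K, C_i).
P0: D(K, 12) = 8.
P1: D(K, 15) = 13.

P0 = 8, P1 = 13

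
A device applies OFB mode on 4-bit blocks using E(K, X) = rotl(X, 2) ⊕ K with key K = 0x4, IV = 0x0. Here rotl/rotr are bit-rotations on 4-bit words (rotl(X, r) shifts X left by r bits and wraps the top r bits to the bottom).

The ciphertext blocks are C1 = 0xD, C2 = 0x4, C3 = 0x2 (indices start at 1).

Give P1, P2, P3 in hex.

P1 = 0x9, P2 = 0x1, P3 = 0x3

OFB decryption: S_i = E(K, S_{i−1}) with S_{0} = IV; P_i = C_i ⊕ S_i.
P1: S = E(K, 0x0) = 0x4; 0xD ⊕ 0x4 = 0x9.
P2: S = E(K, 0x4) = 0x5; 0x4 ⊕ 0x5 = 0x1.
P3: S = E(K, 0x5) = 0x1; 0x2 ⊕ 0x1 = 0x3.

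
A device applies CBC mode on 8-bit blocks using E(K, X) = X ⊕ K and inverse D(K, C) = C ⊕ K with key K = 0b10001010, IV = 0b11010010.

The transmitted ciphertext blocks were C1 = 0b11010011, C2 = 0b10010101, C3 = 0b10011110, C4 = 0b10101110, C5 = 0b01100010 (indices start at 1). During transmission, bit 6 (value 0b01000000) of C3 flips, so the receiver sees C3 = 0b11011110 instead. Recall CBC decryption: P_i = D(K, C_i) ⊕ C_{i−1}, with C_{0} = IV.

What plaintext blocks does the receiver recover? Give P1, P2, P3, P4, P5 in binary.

P1 = 0b10001011, P2 = 0b11001100, P3 = 0b11000001, P4 = 0b11111010, P5 = 0b01000110

Only C3 changed, to 0b11011110. In CBC, a change in C_i garbles P_i and flips the same bit in P_{i+1}. Decrypting the received ciphertext:
P1: D(K, 0b11010011) = 0b01011001; 0b01011001 ⊕ 0b11010010 = 0b10001011.
P2: D(K, 0b10010101) = 0b00011111; 0b00011111 ⊕ 0b11010011 = 0b11001100.
P3: D(K, 0b11011110) = 0b01010100; 0b01010100 ⊕ 0b10010101 = 0b11000001.
P4: D(K, 0b10101110) = 0b00100100; 0b00100100 ⊕ 0b11011110 = 0b11111010.
P5: D(K, 0b01100010) = 0b11101000; 0b11101000 ⊕ 0b10101110 = 0b01000110.
Blocks that differ from the original plaintext: P3, P4.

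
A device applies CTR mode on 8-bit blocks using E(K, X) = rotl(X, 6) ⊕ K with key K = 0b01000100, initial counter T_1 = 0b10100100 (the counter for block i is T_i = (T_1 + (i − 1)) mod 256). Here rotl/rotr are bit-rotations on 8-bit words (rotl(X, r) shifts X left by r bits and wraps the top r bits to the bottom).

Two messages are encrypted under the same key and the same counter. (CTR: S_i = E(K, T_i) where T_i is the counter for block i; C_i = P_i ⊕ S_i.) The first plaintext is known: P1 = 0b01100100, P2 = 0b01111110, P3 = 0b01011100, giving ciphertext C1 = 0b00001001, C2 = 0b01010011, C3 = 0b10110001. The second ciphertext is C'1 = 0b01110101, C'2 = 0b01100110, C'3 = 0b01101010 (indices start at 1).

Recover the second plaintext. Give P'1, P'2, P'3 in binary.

In CTR with a reused counter, both messages share the same keystream S_i, so C_i ⊕ C'_i = P_i ⊕ P'_i and thus P'_i = P_i ⊕ C_i ⊕ C'_i.
P'1: 0b01100100 ⊕ 0b00001001 ⊕ 0b01110101 = 0b00011000.
P'2: 0b01111110 ⊕ 0b01010011 ⊕ 0b01100110 = 0b01001011.
P'3: 0b01011100 ⊕ 0b10110001 ⊕ 0b01101010 = 0b10000111.

P'1 = 0b00011000, P'2 = 0b01001011, P'3 = 0b10000111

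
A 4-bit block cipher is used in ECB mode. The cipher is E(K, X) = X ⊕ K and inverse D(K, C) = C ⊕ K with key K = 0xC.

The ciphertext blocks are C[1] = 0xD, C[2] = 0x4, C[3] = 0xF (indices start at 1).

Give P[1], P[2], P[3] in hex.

P[1] = 0x1, P[2] = 0x8, P[3] = 0x3

ECB decryption: P_i = D(K, C_i).
P[1]: D(K, 0xD) = 0x1.
P[2]: D(K, 0x4) = 0x8.
P[3]: D(K, 0xF) = 0x3.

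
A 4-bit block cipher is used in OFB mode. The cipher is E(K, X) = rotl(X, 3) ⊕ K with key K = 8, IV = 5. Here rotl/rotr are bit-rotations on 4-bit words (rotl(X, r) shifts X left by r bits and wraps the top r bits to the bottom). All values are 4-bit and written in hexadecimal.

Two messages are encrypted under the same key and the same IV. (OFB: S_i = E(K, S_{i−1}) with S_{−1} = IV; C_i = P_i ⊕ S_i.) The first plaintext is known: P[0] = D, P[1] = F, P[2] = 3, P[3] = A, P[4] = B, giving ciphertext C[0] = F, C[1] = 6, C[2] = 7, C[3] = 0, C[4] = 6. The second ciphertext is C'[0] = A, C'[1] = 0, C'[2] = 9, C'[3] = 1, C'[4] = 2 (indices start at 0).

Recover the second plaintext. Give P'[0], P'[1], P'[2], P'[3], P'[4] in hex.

In OFB with a reused IV, both messages share the same keystream S_i, so C_i ⊕ C'_i = P_i ⊕ P'_i and thus P'_i = P_i ⊕ C_i ⊕ C'_i.
P'[0]: D ⊕ F ⊕ A = 8.
P'[1]: F ⊕ 6 ⊕ 0 = 9.
P'[2]: 3 ⊕ 7 ⊕ 9 = D.
P'[3]: A ⊕ 0 ⊕ 1 = B.
P'[4]: B ⊕ 6 ⊕ 2 = F.

P'[0] = 8, P'[1] = 9, P'[2] = D, P'[3] = B, P'[4] = F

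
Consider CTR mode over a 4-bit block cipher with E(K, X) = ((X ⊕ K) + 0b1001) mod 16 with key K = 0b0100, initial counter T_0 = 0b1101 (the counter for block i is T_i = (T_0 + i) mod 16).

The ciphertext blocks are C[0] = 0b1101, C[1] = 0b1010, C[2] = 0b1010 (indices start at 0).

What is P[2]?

CTR decryption: S_i = E(K, T_i) where T_i is the counter for block i; P_i = C_i ⊕ S_i.
P[2]: T = 0b1111, S = E(K, T) = 0b0100; 0b1010 ⊕ 0b0100 = 0b1110.

P[2] = 0b1110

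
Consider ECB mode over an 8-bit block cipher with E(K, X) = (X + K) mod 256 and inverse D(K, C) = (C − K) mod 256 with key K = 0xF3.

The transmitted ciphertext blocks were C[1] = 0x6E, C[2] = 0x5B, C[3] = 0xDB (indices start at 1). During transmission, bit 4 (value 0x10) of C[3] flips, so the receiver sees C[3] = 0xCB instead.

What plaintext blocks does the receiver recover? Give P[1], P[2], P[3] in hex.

P[1] = 0x7B, P[2] = 0x68, P[3] = 0xD8

ECB decryption: P_i = D(K, C_i).
Only C[3] changed, to 0xCB. In ECB, a change in C_i affects only P_i. Decrypting the received ciphertext:
P[1]: D(K, 0x6E) = 0x7B.
P[2]: D(K, 0x5B) = 0x68.
P[3]: D(K, 0xCB) = 0xD8.
Blocks that differ from the original plaintext: P[3].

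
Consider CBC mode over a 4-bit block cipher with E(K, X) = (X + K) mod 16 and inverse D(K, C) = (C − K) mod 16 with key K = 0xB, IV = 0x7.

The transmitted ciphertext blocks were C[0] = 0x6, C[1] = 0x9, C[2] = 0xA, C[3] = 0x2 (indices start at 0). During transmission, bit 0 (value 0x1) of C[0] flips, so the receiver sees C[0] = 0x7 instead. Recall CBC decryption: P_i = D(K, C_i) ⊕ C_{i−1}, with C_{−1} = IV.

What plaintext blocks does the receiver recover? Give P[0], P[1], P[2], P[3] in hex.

Only C[0] changed, to 0x7. In CBC, a change in C_i garbles P_i and flips the same bit in P_{i+1}. Decrypting the received ciphertext:
P[0]: D(K, 0x7) = 0xC; 0xC ⊕ 0x7 = 0xB.
P[1]: D(K, 0x9) = 0xE; 0xE ⊕ 0x7 = 0x9.
P[2]: D(K, 0xA) = 0xF; 0xF ⊕ 0x9 = 0x6.
P[3]: D(K, 0x2) = 0x7; 0x7 ⊕ 0xA = 0xD.
Blocks that differ from the original plaintext: P[0], P[1].

P[0] = 0xB, P[1] = 0x9, P[2] = 0x6, P[3] = 0xD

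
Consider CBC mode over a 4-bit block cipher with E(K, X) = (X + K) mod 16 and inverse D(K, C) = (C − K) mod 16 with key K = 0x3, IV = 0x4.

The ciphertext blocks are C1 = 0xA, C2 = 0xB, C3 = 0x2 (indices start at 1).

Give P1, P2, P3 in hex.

CBC decryption: P_i = D(K, C_i) ⊕ C_{i−1}, with C_{0} = IV.
P1: D(K, 0xA) = 0x7; 0x7 ⊕ 0x4 = 0x3.
P2: D(K, 0xB) = 0x8; 0x8 ⊕ 0xA = 0x2.
P3: D(K, 0x2) = 0xF; 0xF ⊕ 0xB = 0x4.

P1 = 0x3, P2 = 0x2, P3 = 0x4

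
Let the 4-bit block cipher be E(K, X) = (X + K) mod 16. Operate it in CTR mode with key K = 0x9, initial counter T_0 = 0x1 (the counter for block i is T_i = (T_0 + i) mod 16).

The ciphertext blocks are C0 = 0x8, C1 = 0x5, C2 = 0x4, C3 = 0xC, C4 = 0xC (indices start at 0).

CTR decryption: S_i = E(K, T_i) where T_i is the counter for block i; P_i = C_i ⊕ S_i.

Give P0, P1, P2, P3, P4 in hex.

P0: T = 0x1, S = E(K, T) = 0xA; 0x8 ⊕ 0xA = 0x2.
P1: T = 0x2, S = E(K, T) = 0xB; 0x5 ⊕ 0xB = 0xE.
P2: T = 0x3, S = E(K, T) = 0xC; 0x4 ⊕ 0xC = 0x8.
P3: T = 0x4, S = E(K, T) = 0xD; 0xC ⊕ 0xD = 0x1.
P4: T = 0x5, S = E(K, T) = 0xE; 0xC ⊕ 0xE = 0x2.

P0 = 0x2, P1 = 0xE, P2 = 0x8, P3 = 0x1, P4 = 0x2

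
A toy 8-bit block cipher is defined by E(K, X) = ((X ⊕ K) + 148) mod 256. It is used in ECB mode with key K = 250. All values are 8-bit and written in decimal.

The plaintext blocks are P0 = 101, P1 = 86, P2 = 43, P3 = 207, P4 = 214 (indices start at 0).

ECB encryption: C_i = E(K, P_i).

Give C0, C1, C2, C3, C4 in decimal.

C0 = 51, C1 = 64, C2 = 101, C3 = 201, C4 = 192

C0: E(K, 101) = 51.
C1: E(K, 86) = 64.
C2: E(K, 43) = 101.
C3: E(K, 207) = 201.
C4: E(K, 214) = 192.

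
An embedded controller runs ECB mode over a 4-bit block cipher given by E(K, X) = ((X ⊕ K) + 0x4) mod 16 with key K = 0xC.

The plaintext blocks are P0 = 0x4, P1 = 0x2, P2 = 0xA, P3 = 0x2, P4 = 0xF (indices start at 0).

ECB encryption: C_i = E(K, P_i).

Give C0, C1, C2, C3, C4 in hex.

C0: E(K, 0x4) = 0xC.
C1: E(K, 0x2) = 0x2.
C2: E(K, 0xA) = 0xA.
C3: E(K, 0x2) = 0x2.
C4: E(K, 0xF) = 0x7.

C0 = 0xC, C1 = 0x2, C2 = 0xA, C3 = 0x2, C4 = 0x7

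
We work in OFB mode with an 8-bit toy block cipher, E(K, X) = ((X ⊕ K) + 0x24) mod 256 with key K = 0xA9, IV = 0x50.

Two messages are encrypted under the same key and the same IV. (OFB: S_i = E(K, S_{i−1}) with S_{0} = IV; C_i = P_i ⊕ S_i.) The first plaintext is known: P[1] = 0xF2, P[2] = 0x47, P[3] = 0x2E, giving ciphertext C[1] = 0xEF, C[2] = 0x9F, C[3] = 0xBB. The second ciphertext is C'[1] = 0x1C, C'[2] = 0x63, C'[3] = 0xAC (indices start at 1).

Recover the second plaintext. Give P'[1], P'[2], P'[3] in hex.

In OFB with a reused IV, both messages share the same keystream S_i, so C_i ⊕ C'_i = P_i ⊕ P'_i and thus P'_i = P_i ⊕ C_i ⊕ C'_i.
P'[1]: 0xF2 ⊕ 0xEF ⊕ 0x1C = 0x01.
P'[2]: 0x47 ⊕ 0x9F ⊕ 0x63 = 0xBB.
P'[3]: 0x2E ⊕ 0xBB ⊕ 0xAC = 0x39.

P'[1] = 0x01, P'[2] = 0xBB, P'[3] = 0x39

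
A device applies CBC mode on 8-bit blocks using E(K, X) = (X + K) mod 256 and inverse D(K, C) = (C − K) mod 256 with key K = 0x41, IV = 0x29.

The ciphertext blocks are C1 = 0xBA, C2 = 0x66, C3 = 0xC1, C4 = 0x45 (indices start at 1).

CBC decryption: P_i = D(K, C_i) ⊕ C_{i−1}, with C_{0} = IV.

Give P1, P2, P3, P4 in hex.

P1 = 0x50, P2 = 0x9F, P3 = 0xE6, P4 = 0xC5

P1: D(K, 0xBA) = 0x79; 0x79 ⊕ 0x29 = 0x50.
P2: D(K, 0x66) = 0x25; 0x25 ⊕ 0xBA = 0x9F.
P3: D(K, 0xC1) = 0x80; 0x80 ⊕ 0x66 = 0xE6.
P4: D(K, 0x45) = 0x04; 0x04 ⊕ 0xC1 = 0xC5.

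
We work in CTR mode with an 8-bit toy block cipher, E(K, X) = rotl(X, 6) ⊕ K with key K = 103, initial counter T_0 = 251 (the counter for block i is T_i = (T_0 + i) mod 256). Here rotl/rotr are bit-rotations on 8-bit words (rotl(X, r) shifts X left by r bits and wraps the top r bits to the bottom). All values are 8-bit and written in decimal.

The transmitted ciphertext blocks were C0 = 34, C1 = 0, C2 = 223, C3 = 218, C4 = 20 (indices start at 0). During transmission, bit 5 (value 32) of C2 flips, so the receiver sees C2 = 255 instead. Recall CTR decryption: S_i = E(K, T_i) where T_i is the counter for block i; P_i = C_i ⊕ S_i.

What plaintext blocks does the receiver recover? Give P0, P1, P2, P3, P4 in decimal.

Only C2 changed, to 255. In CTR, a change in C_i flips the same bit in P_i only; the keystream is unaffected. Decrypting the received ciphertext:
P0: T = 251, S = E(K, T) = 153; 34 ⊕ 153 = 187.
P1: T = 252, S = E(K, T) = 88; 0 ⊕ 88 = 88.
P2: T = 253, S = E(K, T) = 24; 255 ⊕ 24 = 231.
P3: T = 254, S = E(K, T) = 216; 218 ⊕ 216 = 2.
P4: T = 255, S = E(K, T) = 152; 20 ⊕ 152 = 140.
Blocks that differ from the original plaintext: P2.

P0 = 187, P1 = 88, P2 = 231, P3 = 2, P4 = 140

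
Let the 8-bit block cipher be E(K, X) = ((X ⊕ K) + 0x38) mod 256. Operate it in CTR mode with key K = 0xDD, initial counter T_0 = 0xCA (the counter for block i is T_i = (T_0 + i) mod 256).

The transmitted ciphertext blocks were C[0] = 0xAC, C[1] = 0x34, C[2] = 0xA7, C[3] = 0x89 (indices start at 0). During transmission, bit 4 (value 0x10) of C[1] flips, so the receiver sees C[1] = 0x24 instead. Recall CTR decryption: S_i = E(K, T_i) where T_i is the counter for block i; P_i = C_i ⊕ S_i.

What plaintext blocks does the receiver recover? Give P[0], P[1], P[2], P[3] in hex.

P[0] = 0xE3, P[1] = 0x6A, P[2] = 0xEE, P[3] = 0xC1

Only C[1] changed, to 0x24. In CTR, a change in C_i flips the same bit in P_i only; the keystream is unaffected. Decrypting the received ciphertext:
P[0]: T = 0xCA, S = E(K, T) = 0x4F; 0xAC ⊕ 0x4F = 0xE3.
P[1]: T = 0xCB, S = E(K, T) = 0x4E; 0x24 ⊕ 0x4E = 0x6A.
P[2]: T = 0xCC, S = E(K, T) = 0x49; 0xA7 ⊕ 0x49 = 0xEE.
P[3]: T = 0xCD, S = E(K, T) = 0x48; 0x89 ⊕ 0x48 = 0xC1.
Blocks that differ from the original plaintext: P[1].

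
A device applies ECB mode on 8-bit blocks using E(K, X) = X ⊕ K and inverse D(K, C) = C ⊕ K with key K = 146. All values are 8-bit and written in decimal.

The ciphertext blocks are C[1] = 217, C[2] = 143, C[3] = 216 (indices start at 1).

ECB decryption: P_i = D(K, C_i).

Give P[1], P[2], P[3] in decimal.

P[1]: D(K, 217) = 75.
P[2]: D(K, 143) = 29.
P[3]: D(K, 216) = 74.

P[1] = 75, P[2] = 29, P[3] = 74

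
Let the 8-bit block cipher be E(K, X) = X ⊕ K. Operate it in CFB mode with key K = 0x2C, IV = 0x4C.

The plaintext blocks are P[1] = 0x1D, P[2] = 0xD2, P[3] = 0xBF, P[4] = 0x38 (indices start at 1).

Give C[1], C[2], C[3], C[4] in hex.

C[1] = 0x7D, C[2] = 0x83, C[3] = 0x10, C[4] = 0x04

CFB encryption: C_i = P_i ⊕ E(K, C_{i−1}), with C_{0} = IV.
C[1]: E(K, 0x4C) = 0x60; 0x1D ⊕ 0x60 = 0x7D.
C[2]: E(K, 0x7D) = 0x51; 0xD2 ⊕ 0x51 = 0x83.
C[3]: E(K, 0x83) = 0xAF; 0xBF ⊕ 0xAF = 0x10.
C[4]: E(K, 0x10) = 0x3C; 0x38 ⊕ 0x3C = 0x04.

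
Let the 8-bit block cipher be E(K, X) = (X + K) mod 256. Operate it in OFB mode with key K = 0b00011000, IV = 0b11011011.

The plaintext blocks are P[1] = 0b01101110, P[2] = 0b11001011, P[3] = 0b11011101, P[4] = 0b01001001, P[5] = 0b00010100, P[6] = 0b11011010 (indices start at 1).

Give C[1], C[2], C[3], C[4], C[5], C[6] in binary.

C[1] = 0b10011101, C[2] = 0b11000000, C[3] = 0b11111110, C[4] = 0b01110010, C[5] = 0b01000111, C[6] = 0b10110001

OFB encryption: S_i = E(K, S_{i−1}) with S_{0} = IV; C_i = P_i ⊕ S_i.
C[1]: S = E(K, 0b11011011) = 0b11110011; 0b01101110 ⊕ 0b11110011 = 0b10011101.
C[2]: S = E(K, 0b11110011) = 0b00001011; 0b11001011 ⊕ 0b00001011 = 0b11000000.
C[3]: S = E(K, 0b00001011) = 0b00100011; 0b11011101 ⊕ 0b00100011 = 0b11111110.
C[4]: S = E(K, 0b00100011) = 0b00111011; 0b01001001 ⊕ 0b00111011 = 0b01110010.
C[5]: S = E(K, 0b00111011) = 0b01010011; 0b00010100 ⊕ 0b01010011 = 0b01000111.
C[6]: S = E(K, 0b01010011) = 0b01101011; 0b11011010 ⊕ 0b01101011 = 0b10110001.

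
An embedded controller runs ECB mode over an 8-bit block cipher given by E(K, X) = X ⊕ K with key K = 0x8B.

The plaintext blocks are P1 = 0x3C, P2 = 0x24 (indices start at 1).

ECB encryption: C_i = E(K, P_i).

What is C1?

C1: E(K, 0x3C) = 0xB7.

C1 = 0xB7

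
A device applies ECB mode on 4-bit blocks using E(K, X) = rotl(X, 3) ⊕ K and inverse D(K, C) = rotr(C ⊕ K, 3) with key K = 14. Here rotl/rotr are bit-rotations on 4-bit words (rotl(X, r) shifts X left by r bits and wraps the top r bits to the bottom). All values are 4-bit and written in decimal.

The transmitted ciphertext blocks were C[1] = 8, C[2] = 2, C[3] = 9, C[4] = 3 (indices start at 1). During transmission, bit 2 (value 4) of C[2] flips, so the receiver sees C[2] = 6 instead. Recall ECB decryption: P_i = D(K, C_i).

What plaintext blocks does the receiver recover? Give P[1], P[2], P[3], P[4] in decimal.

P[1] = 12, P[2] = 1, P[3] = 14, P[4] = 11

Only C[2] changed, to 6. In ECB, a change in C_i affects only P_i. Decrypting the received ciphertext:
P[1]: D(K, 8) = 12.
P[2]: D(K, 6) = 1.
P[3]: D(K, 9) = 14.
P[4]: D(K, 3) = 11.
Blocks that differ from the original plaintext: P[2].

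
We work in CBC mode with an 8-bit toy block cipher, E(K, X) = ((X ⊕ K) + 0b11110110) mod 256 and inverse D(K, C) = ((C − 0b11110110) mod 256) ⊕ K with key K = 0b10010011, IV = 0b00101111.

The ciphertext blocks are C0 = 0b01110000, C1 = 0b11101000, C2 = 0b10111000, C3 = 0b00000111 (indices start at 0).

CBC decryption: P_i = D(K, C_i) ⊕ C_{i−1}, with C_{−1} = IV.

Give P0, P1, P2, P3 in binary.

P0: D(K, 0b01110000) = 0b11101001; 0b11101001 ⊕ 0b00101111 = 0b11000110.
P1: D(K, 0b11101000) = 0b01100001; 0b01100001 ⊕ 0b01110000 = 0b00010001.
P2: D(K, 0b10111000) = 0b01010001; 0b01010001 ⊕ 0b11101000 = 0b10111001.
P3: D(K, 0b00000111) = 0b10000010; 0b10000010 ⊕ 0b10111000 = 0b00111010.

P0 = 0b11000110, P1 = 0b00010001, P2 = 0b10111001, P3 = 0b00111010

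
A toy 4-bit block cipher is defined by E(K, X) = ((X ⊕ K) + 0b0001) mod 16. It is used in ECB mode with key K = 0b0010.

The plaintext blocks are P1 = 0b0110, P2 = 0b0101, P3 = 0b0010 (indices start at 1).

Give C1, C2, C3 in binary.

C1 = 0b0101, C2 = 0b1000, C3 = 0b0001

ECB encryption: C_i = E(K, P_i).
C1: E(K, 0b0110) = 0b0101.
C2: E(K, 0b0101) = 0b1000.
C3: E(K, 0b0010) = 0b0001.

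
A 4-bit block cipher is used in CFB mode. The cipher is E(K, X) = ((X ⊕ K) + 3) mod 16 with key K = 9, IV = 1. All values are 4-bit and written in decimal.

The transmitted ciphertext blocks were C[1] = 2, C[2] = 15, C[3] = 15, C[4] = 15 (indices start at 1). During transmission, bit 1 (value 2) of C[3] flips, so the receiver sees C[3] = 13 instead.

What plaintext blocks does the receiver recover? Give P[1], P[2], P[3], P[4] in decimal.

CFB decryption: P_i = C_i ⊕ E(K, C_{i−1}), with C_{0} = IV.
Only C[3] changed, to 13. In CFB, a change in C_i flips the same bit in P_i and garbles P_{i+1}. Decrypting the received ciphertext:
P[1]: E(K, 1) = 11; 2 ⊕ 11 = 9.
P[2]: E(K, 2) = 14; 15 ⊕ 14 = 1.
P[3]: E(K, 15) = 9; 13 ⊕ 9 = 4.
P[4]: E(K, 13) = 7; 15 ⊕ 7 = 8.
Blocks that differ from the original plaintext: P[3], P[4].

P[1] = 9, P[2] = 1, P[3] = 4, P[4] = 8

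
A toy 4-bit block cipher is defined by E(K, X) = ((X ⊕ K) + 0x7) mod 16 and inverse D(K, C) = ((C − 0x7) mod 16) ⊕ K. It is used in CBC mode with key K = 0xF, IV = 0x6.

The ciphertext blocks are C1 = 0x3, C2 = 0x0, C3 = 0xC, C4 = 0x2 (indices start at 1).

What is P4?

P4 = 0x8

CBC decryption: P_i = D(K, C_i) ⊕ C_{i−1}, with C_{0} = IV.
P4: D(K, 0x2) = 0x4; 0x4 ⊕ 0xC = 0x8.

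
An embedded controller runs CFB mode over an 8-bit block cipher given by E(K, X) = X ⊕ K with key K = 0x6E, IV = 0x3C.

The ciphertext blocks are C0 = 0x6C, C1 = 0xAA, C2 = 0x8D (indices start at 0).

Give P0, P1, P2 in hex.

P0 = 0x3E, P1 = 0xA8, P2 = 0x49

CFB decryption: P_i = C_i ⊕ E(K, C_{i−1}), with C_{−1} = IV.
P0: E(K, 0x3C) = 0x52; 0x6C ⊕ 0x52 = 0x3E.
P1: E(K, 0x6C) = 0x02; 0xAA ⊕ 0x02 = 0xA8.
P2: E(K, 0xAA) = 0xC4; 0x8D ⊕ 0xC4 = 0x49.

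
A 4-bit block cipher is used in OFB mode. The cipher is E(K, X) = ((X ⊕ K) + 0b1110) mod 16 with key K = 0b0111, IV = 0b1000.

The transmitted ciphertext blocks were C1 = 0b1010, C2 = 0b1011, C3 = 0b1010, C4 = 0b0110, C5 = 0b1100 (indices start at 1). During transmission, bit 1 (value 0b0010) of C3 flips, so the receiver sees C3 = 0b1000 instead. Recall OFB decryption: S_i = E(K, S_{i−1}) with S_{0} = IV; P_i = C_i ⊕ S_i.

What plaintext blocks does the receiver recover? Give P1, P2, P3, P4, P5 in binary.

P1 = 0b0111, P2 = 0b0011, P3 = 0b0101, P4 = 0b1110, P5 = 0b0001

Only C3 changed, to 0b1000. In OFB, a change in C_i flips the same bit in P_i only; the keystream is unaffected. Decrypting the received ciphertext:
P1: S = E(K, 0b1000) = 0b1101; 0b1010 ⊕ 0b1101 = 0b0111.
P2: S = E(K, 0b1101) = 0b1000; 0b1011 ⊕ 0b1000 = 0b0011.
P3: S = E(K, 0b1000) = 0b1101; 0b1000 ⊕ 0b1101 = 0b0101.
P4: S = E(K, 0b1101) = 0b1000; 0b0110 ⊕ 0b1000 = 0b1110.
P5: S = E(K, 0b1000) = 0b1101; 0b1100 ⊕ 0b1101 = 0b0001.
Blocks that differ from the original plaintext: P3.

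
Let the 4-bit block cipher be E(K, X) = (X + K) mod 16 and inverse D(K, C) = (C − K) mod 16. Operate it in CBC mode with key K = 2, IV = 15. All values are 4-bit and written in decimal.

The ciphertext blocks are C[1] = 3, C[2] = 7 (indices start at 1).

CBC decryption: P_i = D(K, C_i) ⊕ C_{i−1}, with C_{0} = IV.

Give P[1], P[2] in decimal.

P[1] = 14, P[2] = 6

P[1]: D(K, 3) = 1; 1 ⊕ 15 = 14.
P[2]: D(K, 7) = 5; 5 ⊕ 3 = 6.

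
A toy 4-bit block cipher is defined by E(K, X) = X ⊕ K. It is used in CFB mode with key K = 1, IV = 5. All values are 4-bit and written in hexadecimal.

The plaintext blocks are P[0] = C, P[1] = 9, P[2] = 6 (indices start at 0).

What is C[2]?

C[2] = 7

CFB encryption: C_i = P_i ⊕ E(K, C_{i−1}), with C_{−1} = IV.
C[0]: E(K, 5) = 4; C ⊕ 4 = 8.
C[1]: E(K, 8) = 9; 9 ⊕ 9 = 0.
C[2]: E(K, 0) = 1; 6 ⊕ 1 = 7.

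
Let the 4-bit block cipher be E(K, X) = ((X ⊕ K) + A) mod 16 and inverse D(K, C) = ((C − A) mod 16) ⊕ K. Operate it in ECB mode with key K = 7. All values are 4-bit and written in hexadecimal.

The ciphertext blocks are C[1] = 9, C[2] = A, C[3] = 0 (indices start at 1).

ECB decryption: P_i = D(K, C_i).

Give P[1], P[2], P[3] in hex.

P[1]: D(K, 9) = 8.
P[2]: D(K, A) = 7.
P[3]: D(K, 0) = 1.

P[1] = 8, P[2] = 7, P[3] = 1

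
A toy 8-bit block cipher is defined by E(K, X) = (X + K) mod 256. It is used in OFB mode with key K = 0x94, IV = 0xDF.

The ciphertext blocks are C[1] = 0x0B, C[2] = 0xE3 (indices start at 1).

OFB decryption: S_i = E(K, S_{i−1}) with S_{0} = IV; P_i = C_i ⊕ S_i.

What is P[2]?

P[1]: S = E(K, 0xDF) = 0x73; 0x0B ⊕ 0x73 = 0x78.
P[2]: S = E(K, 0x73) = 0x07; 0xE3 ⊕ 0x07 = 0xE4.

P[2] = 0xE4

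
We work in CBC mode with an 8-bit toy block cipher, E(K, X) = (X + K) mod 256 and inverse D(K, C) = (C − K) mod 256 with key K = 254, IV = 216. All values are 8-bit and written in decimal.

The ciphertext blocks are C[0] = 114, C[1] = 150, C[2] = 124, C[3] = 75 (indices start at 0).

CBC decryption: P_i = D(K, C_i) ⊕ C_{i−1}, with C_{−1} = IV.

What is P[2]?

P[2] = 232

P[2]: D(K, 124) = 126; 126 ⊕ 150 = 232.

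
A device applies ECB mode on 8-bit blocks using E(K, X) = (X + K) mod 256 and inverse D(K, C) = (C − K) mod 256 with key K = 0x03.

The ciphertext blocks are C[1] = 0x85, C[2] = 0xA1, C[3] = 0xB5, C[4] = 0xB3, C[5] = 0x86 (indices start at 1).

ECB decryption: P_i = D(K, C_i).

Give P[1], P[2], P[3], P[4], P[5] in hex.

P[1]: D(K, 0x85) = 0x82.
P[2]: D(K, 0xA1) = 0x9E.
P[3]: D(K, 0xB5) = 0xB2.
P[4]: D(K, 0xB3) = 0xB0.
P[5]: D(K, 0x86) = 0x83.

P[1] = 0x82, P[2] = 0x9E, P[3] = 0xB2, P[4] = 0xB0, P[5] = 0x83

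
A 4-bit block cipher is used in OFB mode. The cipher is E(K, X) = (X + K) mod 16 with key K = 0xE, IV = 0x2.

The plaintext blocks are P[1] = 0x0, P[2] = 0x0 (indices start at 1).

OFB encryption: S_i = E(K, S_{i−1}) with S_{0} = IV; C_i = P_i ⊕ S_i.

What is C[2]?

C[1]: S = E(K, 0x2) = 0x0; 0x0 ⊕ 0x0 = 0x0.
C[2]: S = E(K, 0x0) = 0xE; 0x0 ⊕ 0xE = 0xE.

C[2] = 0xE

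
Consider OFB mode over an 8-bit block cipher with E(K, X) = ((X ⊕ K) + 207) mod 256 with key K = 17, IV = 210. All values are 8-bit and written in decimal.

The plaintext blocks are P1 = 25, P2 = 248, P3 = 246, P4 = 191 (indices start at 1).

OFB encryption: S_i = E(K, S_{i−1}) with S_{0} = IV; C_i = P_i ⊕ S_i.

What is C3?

C3 = 228

C1: S = E(K, 210) = 146; 25 ⊕ 146 = 139.
C2: S = E(K, 146) = 82; 248 ⊕ 82 = 170.
C3: S = E(K, 82) = 18; 246 ⊕ 18 = 228.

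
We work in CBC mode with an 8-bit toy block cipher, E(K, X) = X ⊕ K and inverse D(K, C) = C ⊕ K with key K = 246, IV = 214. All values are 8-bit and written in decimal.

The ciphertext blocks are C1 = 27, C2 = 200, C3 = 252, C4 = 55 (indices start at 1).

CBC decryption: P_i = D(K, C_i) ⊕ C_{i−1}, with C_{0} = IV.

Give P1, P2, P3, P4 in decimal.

P1 = 59, P2 = 37, P3 = 194, P4 = 61

P1: D(K, 27) = 237; 237 ⊕ 214 = 59.
P2: D(K, 200) = 62; 62 ⊕ 27 = 37.
P3: D(K, 252) = 10; 10 ⊕ 200 = 194.
P4: D(K, 55) = 193; 193 ⊕ 252 = 61.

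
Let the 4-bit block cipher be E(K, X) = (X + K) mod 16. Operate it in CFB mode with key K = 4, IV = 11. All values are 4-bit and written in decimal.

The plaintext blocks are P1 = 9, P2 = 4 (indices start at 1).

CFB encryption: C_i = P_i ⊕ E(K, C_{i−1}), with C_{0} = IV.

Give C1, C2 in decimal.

C1: E(K, 11) = 15; 9 ⊕ 15 = 6.
C2: E(K, 6) = 10; 4 ⊕ 10 = 14.

C1 = 6, C2 = 14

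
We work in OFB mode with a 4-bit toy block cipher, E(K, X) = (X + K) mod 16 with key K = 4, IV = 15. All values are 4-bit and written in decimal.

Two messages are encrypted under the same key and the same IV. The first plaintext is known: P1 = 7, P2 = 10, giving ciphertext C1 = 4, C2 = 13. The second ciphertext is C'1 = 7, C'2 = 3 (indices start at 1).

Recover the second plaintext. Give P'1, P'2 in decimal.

P'1 = 4, P'2 = 4

In OFB with a reused IV, both messages share the same keystream S_i, so C_i ⊕ C'_i = P_i ⊕ P'_i and thus P'_i = P_i ⊕ C_i ⊕ C'_i.
P'1: 7 ⊕ 4 ⊕ 7 = 4.
P'2: 10 ⊕ 13 ⊕ 3 = 4.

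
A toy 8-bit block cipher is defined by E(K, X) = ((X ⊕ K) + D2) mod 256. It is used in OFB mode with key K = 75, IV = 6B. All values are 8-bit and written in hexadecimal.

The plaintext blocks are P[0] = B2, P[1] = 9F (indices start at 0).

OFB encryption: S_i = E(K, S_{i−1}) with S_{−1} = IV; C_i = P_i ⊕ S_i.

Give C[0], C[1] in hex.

C[0]: S = E(K, 6B) = F0; B2 ⊕ F0 = 42.
C[1]: S = E(K, F0) = 57; 9F ⊕ 57 = C8.

C[0] = 42, C[1] = C8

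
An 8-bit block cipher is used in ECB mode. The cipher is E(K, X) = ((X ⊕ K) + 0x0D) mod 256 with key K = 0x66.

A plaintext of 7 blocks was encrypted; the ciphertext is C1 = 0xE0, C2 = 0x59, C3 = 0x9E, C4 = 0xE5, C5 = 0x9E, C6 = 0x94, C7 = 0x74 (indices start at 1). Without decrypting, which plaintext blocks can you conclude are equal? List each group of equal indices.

P3 = P5

ECB encrypts each block independently with the same key, so equal ciphertext blocks imply equal plaintext blocks.
C3 = C5 = 0x9E, so P3 = P5.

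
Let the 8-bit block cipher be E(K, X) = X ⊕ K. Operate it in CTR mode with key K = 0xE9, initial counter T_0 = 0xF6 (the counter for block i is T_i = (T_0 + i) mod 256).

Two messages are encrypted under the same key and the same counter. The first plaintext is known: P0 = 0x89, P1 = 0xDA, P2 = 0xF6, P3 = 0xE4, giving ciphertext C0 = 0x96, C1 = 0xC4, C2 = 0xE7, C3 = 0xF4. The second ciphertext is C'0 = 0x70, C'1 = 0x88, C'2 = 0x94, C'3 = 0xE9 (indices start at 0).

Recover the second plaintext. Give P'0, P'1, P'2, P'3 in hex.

In CTR with a reused counter, both messages share the same keystream S_i, so C_i ⊕ C'_i = P_i ⊕ P'_i and thus P'_i = P_i ⊕ C_i ⊕ C'_i.
P'0: 0x89 ⊕ 0x96 ⊕ 0x70 = 0x6F.
P'1: 0xDA ⊕ 0xC4 ⊕ 0x88 = 0x96.
P'2: 0xF6 ⊕ 0xE7 ⊕ 0x94 = 0x85.
P'3: 0xE4 ⊕ 0xF4 ⊕ 0xE9 = 0xF9.

P'0 = 0x6F, P'1 = 0x96, P'2 = 0x85, P'3 = 0xF9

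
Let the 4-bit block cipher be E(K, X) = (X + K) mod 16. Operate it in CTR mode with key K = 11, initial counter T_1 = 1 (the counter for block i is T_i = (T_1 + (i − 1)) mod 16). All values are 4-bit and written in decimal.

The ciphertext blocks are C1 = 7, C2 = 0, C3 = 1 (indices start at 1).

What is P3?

CTR decryption: S_i = E(K, T_i) where T_i is the counter for block i; P_i = C_i ⊕ S_i.
P3: T = 3, S = E(K, T) = 14; 1 ⊕ 14 = 15.

P3 = 15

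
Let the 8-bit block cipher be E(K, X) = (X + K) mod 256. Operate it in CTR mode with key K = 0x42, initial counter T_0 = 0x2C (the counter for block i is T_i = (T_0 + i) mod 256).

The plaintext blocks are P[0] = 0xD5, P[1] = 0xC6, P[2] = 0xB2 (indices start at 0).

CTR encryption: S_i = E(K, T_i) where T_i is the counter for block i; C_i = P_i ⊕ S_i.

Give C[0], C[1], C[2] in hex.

C[0] = 0xBB, C[1] = 0xA9, C[2] = 0xC2

C[0]: T = 0x2C, S = E(K, T) = 0x6E; 0xD5 ⊕ 0x6E = 0xBB.
C[1]: T = 0x2D, S = E(K, T) = 0x6F; 0xC6 ⊕ 0x6F = 0xA9.
C[2]: T = 0x2E, S = E(K, T) = 0x70; 0xB2 ⊕ 0x70 = 0xC2.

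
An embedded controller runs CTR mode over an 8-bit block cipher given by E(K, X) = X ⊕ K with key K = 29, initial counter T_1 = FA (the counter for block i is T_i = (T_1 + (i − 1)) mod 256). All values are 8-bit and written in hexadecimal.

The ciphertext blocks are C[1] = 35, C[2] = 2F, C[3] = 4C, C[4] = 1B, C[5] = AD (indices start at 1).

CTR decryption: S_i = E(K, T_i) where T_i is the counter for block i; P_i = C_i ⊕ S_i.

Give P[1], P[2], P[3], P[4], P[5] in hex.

P[1] = E6, P[2] = FD, P[3] = 99, P[4] = CF, P[5] = 7A

P[1]: T = FA, S = E(K, T) = D3; 35 ⊕ D3 = E6.
P[2]: T = FB, S = E(K, T) = D2; 2F ⊕ D2 = FD.
P[3]: T = FC, S = E(K, T) = D5; 4C ⊕ D5 = 99.
P[4]: T = FD, S = E(K, T) = D4; 1B ⊕ D4 = CF.
P[5]: T = FE, S = E(K, T) = D7; AD ⊕ D7 = 7A.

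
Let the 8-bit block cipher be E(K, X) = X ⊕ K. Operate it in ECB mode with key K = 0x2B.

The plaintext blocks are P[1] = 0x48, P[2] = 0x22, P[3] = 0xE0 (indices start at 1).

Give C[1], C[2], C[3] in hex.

ECB encryption: C_i = E(K, P_i).
C[1]: E(K, 0x48) = 0x63.
C[2]: E(K, 0x22) = 0x09.
C[3]: E(K, 0xE0) = 0xCB.

C[1] = 0x63, C[2] = 0x09, C[3] = 0xCB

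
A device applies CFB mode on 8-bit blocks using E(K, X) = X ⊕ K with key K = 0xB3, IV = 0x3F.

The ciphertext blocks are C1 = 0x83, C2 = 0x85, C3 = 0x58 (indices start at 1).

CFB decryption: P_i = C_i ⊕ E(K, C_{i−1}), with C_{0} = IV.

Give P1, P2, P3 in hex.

P1: E(K, 0x3F) = 0x8C; 0x83 ⊕ 0x8C = 0x0F.
P2: E(K, 0x83) = 0x30; 0x85 ⊕ 0x30 = 0xB5.
P3: E(K, 0x85) = 0x36; 0x58 ⊕ 0x36 = 0x6E.

P1 = 0x0F, P2 = 0xB5, P3 = 0x6E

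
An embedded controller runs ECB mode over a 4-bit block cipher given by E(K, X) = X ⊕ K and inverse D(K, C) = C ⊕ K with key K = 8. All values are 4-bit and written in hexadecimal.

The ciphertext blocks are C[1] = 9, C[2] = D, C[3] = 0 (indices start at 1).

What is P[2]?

ECB decryption: P_i = D(K, C_i).
P[2]: D(K, D) = 5.

P[2] = 5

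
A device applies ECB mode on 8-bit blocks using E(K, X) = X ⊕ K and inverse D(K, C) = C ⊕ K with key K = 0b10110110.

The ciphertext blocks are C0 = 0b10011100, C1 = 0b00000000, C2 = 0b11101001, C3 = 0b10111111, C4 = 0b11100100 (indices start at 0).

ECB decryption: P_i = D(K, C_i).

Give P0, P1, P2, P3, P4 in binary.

P0 = 0b00101010, P1 = 0b10110110, P2 = 0b01011111, P3 = 0b00001001, P4 = 0b01010010

P0: D(K, 0b10011100) = 0b00101010.
P1: D(K, 0b00000000) = 0b10110110.
P2: D(K, 0b11101001) = 0b01011111.
P3: D(K, 0b10111111) = 0b00001001.
P4: D(K, 0b11100100) = 0b01010010.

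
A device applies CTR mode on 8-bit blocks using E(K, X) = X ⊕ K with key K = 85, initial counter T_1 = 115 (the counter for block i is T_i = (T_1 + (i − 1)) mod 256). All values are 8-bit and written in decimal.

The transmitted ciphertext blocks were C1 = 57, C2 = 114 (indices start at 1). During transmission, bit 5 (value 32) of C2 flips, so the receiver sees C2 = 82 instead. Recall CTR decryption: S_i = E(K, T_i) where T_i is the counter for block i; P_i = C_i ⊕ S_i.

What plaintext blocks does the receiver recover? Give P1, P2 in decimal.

P1 = 31, P2 = 115

Only C2 changed, to 82. In CTR, a change in C_i flips the same bit in P_i only; the keystream is unaffected. Decrypting the received ciphertext:
P1: T = 115, S = E(K, T) = 38; 57 ⊕ 38 = 31.
P2: T = 116, S = E(K, T) = 33; 82 ⊕ 33 = 115.
Blocks that differ from the original plaintext: P2.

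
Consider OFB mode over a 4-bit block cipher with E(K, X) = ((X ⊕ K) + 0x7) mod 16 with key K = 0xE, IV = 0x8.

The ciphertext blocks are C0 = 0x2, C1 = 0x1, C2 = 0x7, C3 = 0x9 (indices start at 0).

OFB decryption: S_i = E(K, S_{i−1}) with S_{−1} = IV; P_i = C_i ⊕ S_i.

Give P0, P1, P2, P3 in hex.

P0: S = E(K, 0x8) = 0xD; 0x2 ⊕ 0xD = 0xF.
P1: S = E(K, 0xD) = 0xA; 0x1 ⊕ 0xA = 0xB.
P2: S = E(K, 0xA) = 0xB; 0x7 ⊕ 0xB = 0xC.
P3: S = E(K, 0xB) = 0xC; 0x9 ⊕ 0xC = 0x5.

P0 = 0xF, P1 = 0xB, P2 = 0xC, P3 = 0x5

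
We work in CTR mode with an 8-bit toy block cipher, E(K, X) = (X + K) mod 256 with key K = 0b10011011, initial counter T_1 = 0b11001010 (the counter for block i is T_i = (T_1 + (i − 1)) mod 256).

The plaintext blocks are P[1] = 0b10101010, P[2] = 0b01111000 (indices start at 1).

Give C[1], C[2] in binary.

C[1] = 0b11001111, C[2] = 0b00011110

CTR encryption: S_i = E(K, T_i) where T_i is the counter for block i; C_i = P_i ⊕ S_i.
C[1]: T = 0b11001010, S = E(K, T) = 0b01100101; 0b10101010 ⊕ 0b01100101 = 0b11001111.
C[2]: T = 0b11001011, S = E(K, T) = 0b01100110; 0b01111000 ⊕ 0b01100110 = 0b00011110.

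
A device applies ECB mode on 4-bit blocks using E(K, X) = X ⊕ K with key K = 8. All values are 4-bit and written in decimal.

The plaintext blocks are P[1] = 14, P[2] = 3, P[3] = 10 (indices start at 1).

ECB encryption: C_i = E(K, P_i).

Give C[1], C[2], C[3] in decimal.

C[1] = 6, C[2] = 11, C[3] = 2

C[1]: E(K, 14) = 6.
C[2]: E(K, 3) = 11.
C[3]: E(K, 10) = 2.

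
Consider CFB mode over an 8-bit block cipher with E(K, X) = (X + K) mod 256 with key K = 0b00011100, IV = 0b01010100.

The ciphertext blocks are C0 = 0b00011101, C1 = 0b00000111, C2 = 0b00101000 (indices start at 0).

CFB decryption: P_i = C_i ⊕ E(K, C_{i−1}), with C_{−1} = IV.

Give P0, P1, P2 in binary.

P0: E(K, 0b01010100) = 0b01110000; 0b00011101 ⊕ 0b01110000 = 0b01101101.
P1: E(K, 0b00011101) = 0b00111001; 0b00000111 ⊕ 0b00111001 = 0b00111110.
P2: E(K, 0b00000111) = 0b00100011; 0b00101000 ⊕ 0b00100011 = 0b00001011.

P0 = 0b01101101, P1 = 0b00111110, P2 = 0b00001011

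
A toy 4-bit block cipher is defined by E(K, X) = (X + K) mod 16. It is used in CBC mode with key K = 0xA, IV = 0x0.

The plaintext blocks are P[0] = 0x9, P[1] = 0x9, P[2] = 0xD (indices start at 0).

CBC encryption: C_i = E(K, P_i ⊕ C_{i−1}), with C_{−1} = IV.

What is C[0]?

C[0]: P[0] ⊕ 0x0 = 0x9; E(K, 0x9) = 0x3.

C[0] = 0x3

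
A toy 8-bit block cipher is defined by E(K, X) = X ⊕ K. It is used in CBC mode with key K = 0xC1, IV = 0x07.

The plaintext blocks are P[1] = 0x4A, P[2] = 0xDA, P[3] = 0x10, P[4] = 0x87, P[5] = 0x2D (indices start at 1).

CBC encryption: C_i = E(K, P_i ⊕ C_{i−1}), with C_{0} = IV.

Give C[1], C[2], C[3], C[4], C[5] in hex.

C[1]: P[1] ⊕ 0x07 = 0x4D; E(K, 0x4D) = 0x8C.
C[2]: P[2] ⊕ 0x8C = 0x56; E(K, 0x56) = 0x97.
C[3]: P[3] ⊕ 0x97 = 0x87; E(K, 0x87) = 0x46.
C[4]: P[4] ⊕ 0x46 = 0xC1; E(K, 0xC1) = 0x00.
C[5]: P[5] ⊕ 0x00 = 0x2D; E(K, 0x2D) = 0xEC.

C[1] = 0x8C, C[2] = 0x97, C[3] = 0x46, C[4] = 0x00, C[5] = 0xEC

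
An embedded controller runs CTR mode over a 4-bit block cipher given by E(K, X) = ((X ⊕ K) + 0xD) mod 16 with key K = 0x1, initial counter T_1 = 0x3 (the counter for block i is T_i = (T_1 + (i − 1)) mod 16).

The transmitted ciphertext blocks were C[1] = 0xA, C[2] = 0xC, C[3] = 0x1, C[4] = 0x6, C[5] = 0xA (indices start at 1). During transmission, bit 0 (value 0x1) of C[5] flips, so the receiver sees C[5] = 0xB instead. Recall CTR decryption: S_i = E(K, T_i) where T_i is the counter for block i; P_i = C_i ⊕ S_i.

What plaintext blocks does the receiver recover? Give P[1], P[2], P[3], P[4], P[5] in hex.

Only C[5] changed, to 0xB. In CTR, a change in C_i flips the same bit in P_i only; the keystream is unaffected. Decrypting the received ciphertext:
P[1]: T = 0x3, S = E(K, T) = 0xF; 0xA ⊕ 0xF = 0x5.
P[2]: T = 0x4, S = E(K, T) = 0x2; 0xC ⊕ 0x2 = 0xE.
P[3]: T = 0x5, S = E(K, T) = 0x1; 0x1 ⊕ 0x1 = 0x0.
P[4]: T = 0x6, S = E(K, T) = 0x4; 0x6 ⊕ 0x4 = 0x2.
P[5]: T = 0x7, S = E(K, T) = 0x3; 0xB ⊕ 0x3 = 0x8.
Blocks that differ from the original plaintext: P[5].

P[1] = 0x5, P[2] = 0xE, P[3] = 0x0, P[4] = 0x2, P[5] = 0x8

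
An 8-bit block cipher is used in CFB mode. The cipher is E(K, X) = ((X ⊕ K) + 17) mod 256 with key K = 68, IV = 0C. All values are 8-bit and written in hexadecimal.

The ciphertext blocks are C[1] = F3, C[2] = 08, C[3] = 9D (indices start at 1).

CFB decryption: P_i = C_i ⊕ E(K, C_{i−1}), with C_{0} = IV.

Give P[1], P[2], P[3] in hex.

P[1]: E(K, 0C) = 7B; F3 ⊕ 7B = 88.
P[2]: E(K, F3) = B2; 08 ⊕ B2 = BA.
P[3]: E(K, 08) = 77; 9D ⊕ 77 = EA.

P[1] = 88, P[2] = BA, P[3] = EA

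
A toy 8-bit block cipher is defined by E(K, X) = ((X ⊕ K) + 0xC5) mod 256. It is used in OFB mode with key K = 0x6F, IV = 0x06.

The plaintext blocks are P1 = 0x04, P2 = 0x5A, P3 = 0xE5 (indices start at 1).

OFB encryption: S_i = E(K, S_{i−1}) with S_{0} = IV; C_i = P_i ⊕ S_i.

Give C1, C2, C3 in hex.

C1 = 0x2A, C2 = 0x5C, C3 = 0xCB

C1: S = E(K, 0x06) = 0x2E; 0x04 ⊕ 0x2E = 0x2A.
C2: S = E(K, 0x2E) = 0x06; 0x5A ⊕ 0x06 = 0x5C.
C3: S = E(K, 0x06) = 0x2E; 0xE5 ⊕ 0x2E = 0xCB.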